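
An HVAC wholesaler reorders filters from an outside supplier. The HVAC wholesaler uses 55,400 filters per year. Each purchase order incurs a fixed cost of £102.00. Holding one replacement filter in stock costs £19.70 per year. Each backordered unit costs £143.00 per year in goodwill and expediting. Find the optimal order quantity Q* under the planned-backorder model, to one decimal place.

Q* ≈ 807.9 filters

With planned backorders, Q* = √(2DS/H) · √((H+B)/B).
√(2DS/H) = √(2 × 55,400 × 102 / 19.7) = 757.420.
√((H+B)/B) = √((19.7+143)/143) = 1.0667.
Q* ≈ 807.909.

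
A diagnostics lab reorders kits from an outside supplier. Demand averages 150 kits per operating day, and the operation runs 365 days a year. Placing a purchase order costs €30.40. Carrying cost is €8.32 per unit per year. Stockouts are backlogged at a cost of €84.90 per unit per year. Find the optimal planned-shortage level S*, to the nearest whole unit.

S* ≈ 59 kits

Annual demand D = 150 × 365 = 54,750.
With planned backorders, Q* = √(2DS/H) · √((H+B)/B).
√(2DS/H) = √(2 × 54,750 × 30.4 / 8.32) = 632.532.
√((H+B)/B) = √((8.32+84.9)/84.9) = 1.0479.
Q* ≈ 662.801.
S* = Q* · H/(H+B) = 662.801 × 8.32/93.22 ≈ 59.156.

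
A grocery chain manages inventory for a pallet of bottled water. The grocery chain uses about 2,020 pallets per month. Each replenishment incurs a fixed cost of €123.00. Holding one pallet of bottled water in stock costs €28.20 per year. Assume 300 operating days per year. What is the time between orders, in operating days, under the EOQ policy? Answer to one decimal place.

Annual demand D = 2,020 × 12 = 24,240.
Q* = √(2DS/H) = √(2 × 24,240 × 123 / 28.2) ≈ 459.84.
Cycle time = Q*/D × 300 = 459.84 / 24,240 × 300 ≈ 5.691 days.

T ≈ 5.7 days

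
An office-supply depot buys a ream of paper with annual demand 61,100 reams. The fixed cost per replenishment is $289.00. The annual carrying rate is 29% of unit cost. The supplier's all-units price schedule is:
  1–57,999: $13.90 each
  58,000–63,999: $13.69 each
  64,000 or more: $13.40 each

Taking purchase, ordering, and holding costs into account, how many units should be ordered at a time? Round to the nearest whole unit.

Holding cost per unit per year at price C is H = 0.29·C.
Candidates are each tier's EOQ (if it falls in that tier) and each price-break quantity.
EOQ at $13.90 = 2959.9 (feasible in tier 1): TC = 61,100×$13.90 + (61,100/2959.9)×289 + (2959.9/2)×0.29×$13.90 = $861,221.39.
EOQ at $13.69 = 2982.5 < 58000, so use break Q=58000: TC = 61,100×$13.69 + (61,100/58000.0)×289 + (58000.0/2)×0.29×$13.69 = $951,896.35.
EOQ at $13.40 = 3014.6 < 64000, so use break Q=64000: TC = 61,100×$13.40 + (61,100/64000.0)×289 + (64000.0/2)×0.29×$13.40 = $943,367.90.
Lowest total cost is $861,221.39 at Q = 2959.9.

Q* ≈ 2,960 reams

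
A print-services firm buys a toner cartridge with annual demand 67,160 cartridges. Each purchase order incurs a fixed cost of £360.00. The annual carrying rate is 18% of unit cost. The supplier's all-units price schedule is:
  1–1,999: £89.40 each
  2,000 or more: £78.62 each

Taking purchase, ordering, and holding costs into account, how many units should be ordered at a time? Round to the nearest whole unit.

Holding cost per unit per year at price C is H = 0.18·C.
For each price level, check whether its EOQ is feasible; otherwise the best quantity at that price is the breakpoint.
EOQ at £89.40 = 1733.5 (feasible in tier 1): TC = 67,160×£89.40 + (67,160/1733.5)×360 + (1733.5/2)×0.18×£89.40 = £6,031,999.02.
EOQ at £78.62 = 1848.5 < 2000, so use break Q=2000: TC = 67,160×£78.62 + (67,160/2000.0)×360 + (2000.0/2)×0.18×£78.62 = £5,306,359.60.
Lowest total cost is £5,306,359.60 at Q = 2000.0.

Q* ≈ 2,000 cartridges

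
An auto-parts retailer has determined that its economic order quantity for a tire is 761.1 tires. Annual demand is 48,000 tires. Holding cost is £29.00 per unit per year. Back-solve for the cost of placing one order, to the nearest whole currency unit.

Squaring Q* = √(2DS/H) gives Q*² = 2DS/H.
From Q* = √(2DS/H): S = Q*²H / (2D) = 761.1² × 29 / (2 × 48,000) = 174.9888.

S ≈ £175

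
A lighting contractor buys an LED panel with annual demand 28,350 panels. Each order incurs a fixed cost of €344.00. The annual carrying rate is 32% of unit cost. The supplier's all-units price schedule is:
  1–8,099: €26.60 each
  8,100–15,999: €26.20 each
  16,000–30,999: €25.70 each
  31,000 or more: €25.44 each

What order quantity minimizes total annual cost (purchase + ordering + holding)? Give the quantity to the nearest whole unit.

Holding cost per unit per year at price C is H = 0.32·C.
Evaluate total cost at each tier's feasible EOQ or, if the EOQ is below the tier, at the tier's minimum quantity.
EOQ at €26.60 = 1513.8 (feasible in tier 1): TC = 28,350×€26.60 + (28,350/1513.8)×344 + (1513.8/2)×0.32×€26.60 = €766,995.06.
EOQ at €26.20 = 1525.3 < 8100, so use break Q=8100: TC = 28,350×€26.20 + (28,350/8100.0)×344 + (8100.0/2)×0.32×€26.20 = €777,929.20.
EOQ at €25.70 = 1540.0 < 16000, so use break Q=16000: TC = 28,350×€25.70 + (28,350/16000.0)×344 + (16000.0/2)×0.32×€25.70 = €794,996.53.
EOQ at €25.44 = 1547.9 < 31000, so use break Q=31000: TC = 28,350×€25.44 + (28,350/31000.0)×344 + (31000.0/2)×0.32×€25.44 = €847,720.99.
Lowest total cost is €766,995.06 at Q = 1513.8.

Q* ≈ 1,514 panels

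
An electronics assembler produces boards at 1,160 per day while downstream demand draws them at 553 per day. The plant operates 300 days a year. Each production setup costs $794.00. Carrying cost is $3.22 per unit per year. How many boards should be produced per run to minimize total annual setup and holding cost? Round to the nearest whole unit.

Annual demand D = 553 × 300 = 165,900.
Production build-up factor (1 − d/p) = 1 − 553/1,160 = 0.5233.
Q* = √(2DS / (H(1 − d/p))) = √(2 × 165,900 × 794 / (3.22 × 0.5233)).
= √(263,449,200 / 1.6849) ≈ 12504.178.

Q* ≈ 12,504 boards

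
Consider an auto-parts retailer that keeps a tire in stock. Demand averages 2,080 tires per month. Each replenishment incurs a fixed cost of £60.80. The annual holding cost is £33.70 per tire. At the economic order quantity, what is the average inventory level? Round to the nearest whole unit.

Average inventory ≈ 150 tires

Annual demand D = 2,080 × 12 = 24,960.
EOQ = √(2DS/H) = √(2 × 24,960 × 60.8 / 33.7) ≈ 300.11.
Average inventory = Q*/2 ≈ 300.11 / 2 = 150.053.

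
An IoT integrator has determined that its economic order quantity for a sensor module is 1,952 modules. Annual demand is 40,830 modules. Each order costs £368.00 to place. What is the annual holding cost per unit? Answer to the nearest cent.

Invert the EOQ relation Q*² = 2DS/H.
From Q* = √(2DS/H): H = 2DS / Q*² = 2 × 40,830 × 368 / 1,952² = 7.8867.

H ≈ £7.89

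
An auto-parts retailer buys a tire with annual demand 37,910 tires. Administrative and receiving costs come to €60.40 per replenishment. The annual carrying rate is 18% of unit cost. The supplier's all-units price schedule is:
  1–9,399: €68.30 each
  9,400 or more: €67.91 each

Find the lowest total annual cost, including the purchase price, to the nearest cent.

TC* ≈ €2,596,756.38

Holding cost per unit per year at price C is H = 0.18·C.
Candidates are each tier's EOQ (if it falls in that tier) and each price-break quantity.
EOQ at €68.30 = 610.3 (feasible in tier 1): TC = 37,910×€68.30 + (37,910/610.3)×60.4 + (610.3/2)×0.18×€68.30 = €2,596,756.38.
EOQ at €67.91 = 612.1 < 9400, so use break Q=9400: TC = 37,910×€67.91 + (37,910/9400.0)×60.4 + (9400.0/2)×0.18×€67.91 = €2,632,163.55.
Lowest total cost among the candidates is at Q = 610.3.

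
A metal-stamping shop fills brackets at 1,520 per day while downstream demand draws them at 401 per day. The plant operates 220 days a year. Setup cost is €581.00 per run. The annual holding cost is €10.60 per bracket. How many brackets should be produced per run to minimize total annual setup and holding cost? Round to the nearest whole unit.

Q* ≈ 3,624 brackets

Annual demand D = 401 × 220 = 88,220.
Production build-up factor (1 − d/p) = 1 − 401/1,520 = 0.7362.
Q* = √(2DS / (H(1 − d/p))) = √(2 × 88,220 × 581 / (10.6 × 0.7362)).
= √(102,511,640 / 7.8036) ≈ 3624.436.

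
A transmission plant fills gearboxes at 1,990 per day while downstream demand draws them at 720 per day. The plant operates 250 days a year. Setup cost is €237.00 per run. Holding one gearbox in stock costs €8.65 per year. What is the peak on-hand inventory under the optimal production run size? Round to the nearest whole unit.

I_max ≈ 2,509 gearboxes

Annual demand D = 720 × 250 = 180,000.
Production build-up factor (1 − d/p) = 1 − 720/1,990 = 0.6382.
Q* = √(2DS / (H(1 − d/p))) = √(2 × 180,000 × 237 / (8.65 × 0.6382)).
= √(85,320,000 / 5.5204) ≈ 3931.353.
Maximum inventory = Q*(1 − d/p) = 3931.353 × 0.6382 ≈ 2508.954.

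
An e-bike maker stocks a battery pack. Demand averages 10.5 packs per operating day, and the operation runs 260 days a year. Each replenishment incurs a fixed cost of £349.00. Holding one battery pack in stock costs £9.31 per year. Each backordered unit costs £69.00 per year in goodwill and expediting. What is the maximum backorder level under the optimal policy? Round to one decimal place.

S* ≈ 57.3 packs

Annual demand D = 10.5 × 260 = 2,730.
With planned backorders, Q* = √(2DS/H) · √((H+B)/B).
√(2DS/H) = √(2 × 2,730 × 349 / 9.31) = 452.412.
√((H+B)/B) = √((9.31+69)/69) = 1.0653.
Q* ≈ 481.968.
S* = Q* · H/(H+B) = 481.968 × 9.31/78.31 ≈ 57.299.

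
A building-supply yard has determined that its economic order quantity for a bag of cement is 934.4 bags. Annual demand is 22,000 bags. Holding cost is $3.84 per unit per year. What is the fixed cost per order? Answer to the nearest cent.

Squaring Q* = √(2DS/H) gives Q*² = 2DS/H.
From Q* = √(2DS/H): S = Q*²H / (2D) = 934.4² × 3.84 / (2 × 22,000) = 76.1981.

S ≈ $76.20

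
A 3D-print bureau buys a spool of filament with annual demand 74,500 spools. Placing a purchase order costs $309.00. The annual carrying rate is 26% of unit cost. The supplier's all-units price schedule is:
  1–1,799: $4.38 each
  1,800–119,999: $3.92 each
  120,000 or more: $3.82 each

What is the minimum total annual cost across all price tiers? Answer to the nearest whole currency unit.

Holding cost per unit per year at price C is H = 0.26·C.
Candidates are each tier's EOQ (if it falls in that tier) and each price-break quantity.
Tier 1 ($4.38): EOQ = 6358.4 exceeds tier's upper bound 1799, so this tier is dominated.
EOQ at $3.92 = 6721.1 (feasible in tier 2): TC = 74,500×$3.92 + (74,500/6721.1)×309 + (6721.1/2)×0.26×$3.92 = $298,890.18.
EOQ at $3.82 = 6808.5 < 120000, so use break Q=120000: TC = 74,500×$3.82 + (74,500/120000.0)×309 + (120000.0/2)×0.26×$3.82 = $344,373.84.
Lowest total cost among the candidates is at Q = 6721.1.

TC* ≈ $298,890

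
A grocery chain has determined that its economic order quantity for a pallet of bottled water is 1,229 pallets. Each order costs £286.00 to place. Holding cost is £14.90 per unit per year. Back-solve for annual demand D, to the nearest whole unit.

D ≈ 39,345 pallets per year

The basic EOQ model gives Q* = √(2DS/H); rearrange for the unknown.
From Q* = √(2DS/H): D = Q*²H / (2S) = 1,229² × 14.9 / (2 × 286) = 39345.404.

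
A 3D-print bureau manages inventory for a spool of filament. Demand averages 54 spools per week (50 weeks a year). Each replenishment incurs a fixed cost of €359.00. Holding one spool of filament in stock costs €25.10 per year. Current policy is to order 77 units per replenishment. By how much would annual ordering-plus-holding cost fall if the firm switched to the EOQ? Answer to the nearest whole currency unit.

Extra cost ≈ €6,579 per year

Annual demand D = 54 × 50 = 2,700.
EOQ = √(2DS/H) = √(2 × 2,700 × 359 / 25.1) ≈ 277.91.
Cost at Q* = (D/Q*)S + (Q*/2)H = √(2DSH) ≈ €6,975.59.
Cost at Q = 77: (2,700/77)×359 + (77/2)×25.1 = €12,588.31 + €966.35 = €13,554.66.
Excess = €13,554.66 − €6,975.59 = €6,579.07.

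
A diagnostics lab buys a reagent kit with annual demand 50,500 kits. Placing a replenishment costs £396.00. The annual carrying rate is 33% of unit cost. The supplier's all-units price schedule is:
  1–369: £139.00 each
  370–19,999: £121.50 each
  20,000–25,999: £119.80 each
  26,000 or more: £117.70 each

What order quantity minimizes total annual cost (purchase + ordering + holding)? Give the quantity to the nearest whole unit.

Holding cost per unit per year at price C is H = 0.33·C.
For each price level, check whether its EOQ is feasible; otherwise the best quantity at that price is the breakpoint.
Tier 1 (£139.00): EOQ = 933.8 exceeds tier's upper bound 369, so this tier is dominated.
EOQ at £121.50 = 998.8 (feasible in tier 2): TC = 50,500×£121.50 + (50,500/998.8)×396 + (998.8/2)×0.33×£121.50 = £6,175,795.47.
EOQ at £119.80 = 1005.8 < 20000, so use break Q=20000: TC = 50,500×£119.80 + (50,500/20000.0)×396 + (20000.0/2)×0.33×£119.80 = £6,446,239.90.
EOQ at £117.70 = 1014.8 < 26000, so use break Q=26000: TC = 50,500×£117.70 + (50,500/26000.0)×396 + (26000.0/2)×0.33×£117.70 = £6,449,552.15.
Lowest total cost is £6,175,795.47 at Q = 998.8.

Q* ≈ 999 kits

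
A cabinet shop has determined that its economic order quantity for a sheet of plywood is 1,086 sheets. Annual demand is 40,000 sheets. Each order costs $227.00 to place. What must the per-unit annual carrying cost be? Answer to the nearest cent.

The basic EOQ model gives Q* = √(2DS/H); rearrange for the unknown.
From Q* = √(2DS/H): H = 2DS / Q*² = 2 × 40,000 × 227 / 1,086² = 15.3977.

H ≈ $15.40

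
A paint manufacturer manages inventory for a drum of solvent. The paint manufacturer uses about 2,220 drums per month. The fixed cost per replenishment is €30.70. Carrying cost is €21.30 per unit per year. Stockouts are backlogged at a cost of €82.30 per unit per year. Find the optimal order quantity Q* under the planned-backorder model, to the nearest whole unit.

Q* ≈ 311 drums

Annual demand D = 2,220 × 12 = 26,640.
With planned backorders, Q* = √(2DS/H) · √((H+B)/B).
√(2DS/H) = √(2 × 26,640 × 30.7 / 21.3) = 277.116.
√((H+B)/B) = √((21.3+82.3)/82.3) = 1.1220.
Q* ≈ 310.915.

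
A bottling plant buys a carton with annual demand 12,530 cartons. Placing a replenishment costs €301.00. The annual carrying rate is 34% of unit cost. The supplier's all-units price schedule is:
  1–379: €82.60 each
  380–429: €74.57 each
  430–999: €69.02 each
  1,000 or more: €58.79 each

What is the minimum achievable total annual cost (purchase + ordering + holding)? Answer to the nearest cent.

TC* ≈ €750,404.53

Holding cost per unit per year at price C is H = 0.34·C.
Evaluate total cost at each tier's feasible EOQ or, if the EOQ is below the tier, at the tier's minimum quantity.
Tier 1 (€82.60): EOQ = 518.3 exceeds tier's upper bound 379, so this tier is dominated.
Tier 2 (€74.57): EOQ = 545.4 exceeds tier's upper bound 429, so this tier is dominated.
EOQ at €69.02 = 567.0 (feasible in tier 3): TC = 12,530×€69.02 + (12,530/567.0)×301 + (567.0/2)×0.34×€69.02 = €878,125.17.
EOQ at €58.79 = 614.3 < 1000, so use break Q=1000: TC = 12,530×€58.79 + (12,530/1000.0)×301 + (1000.0/2)×0.34×€58.79 = €750,404.53.
Lowest total cost among the candidates is at Q = 1000.0.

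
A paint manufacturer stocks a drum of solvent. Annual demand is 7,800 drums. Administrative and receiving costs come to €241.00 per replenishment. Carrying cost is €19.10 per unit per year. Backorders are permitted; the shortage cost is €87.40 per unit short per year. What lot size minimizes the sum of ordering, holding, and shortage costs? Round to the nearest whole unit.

Q* ≈ 490 drums

With planned backorders, Q* = √(2DS/H) · √((H+B)/B).
√(2DS/H) = √(2 × 7,800 × 241 / 19.1) = 443.664.
√((H+B)/B) = √((19.1+87.4)/87.4) = 1.1039.
Q* ≈ 489.749.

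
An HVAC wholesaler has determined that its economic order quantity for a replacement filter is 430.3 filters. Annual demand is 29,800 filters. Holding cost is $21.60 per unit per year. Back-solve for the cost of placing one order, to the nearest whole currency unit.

Squaring Q* = √(2DS/H) gives Q*² = 2DS/H.
From Q* = √(2DS/H): S = Q*²H / (2D) = 430.3² × 21.6 / (2 × 29,800) = 67.1043.

S ≈ $67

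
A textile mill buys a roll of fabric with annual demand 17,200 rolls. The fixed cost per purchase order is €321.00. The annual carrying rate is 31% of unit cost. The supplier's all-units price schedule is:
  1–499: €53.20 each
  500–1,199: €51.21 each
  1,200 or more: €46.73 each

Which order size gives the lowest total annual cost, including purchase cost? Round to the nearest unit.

Holding cost per unit per year at price C is H = 0.31·C.
For each price level, check whether its EOQ is feasible; otherwise the best quantity at that price is the breakpoint.
Tier 1 (€53.20): EOQ = 818.3 exceeds tier's upper bound 499, so this tier is dominated.
EOQ at €51.21 = 834.0 (feasible in tier 2): TC = 17,200×€51.21 + (17,200/834.0)×321 + (834.0/2)×0.31×€51.21 = €894,052.06.
EOQ at €46.73 = 873.1 < 1200, so use break Q=1200: TC = 17,200×€46.73 + (17,200/1200.0)×321 + (1200.0/2)×0.31×€46.73 = €817,048.78.
Lowest total cost is €817,048.78 at Q = 1200.0.

Q* ≈ 1,200 rolls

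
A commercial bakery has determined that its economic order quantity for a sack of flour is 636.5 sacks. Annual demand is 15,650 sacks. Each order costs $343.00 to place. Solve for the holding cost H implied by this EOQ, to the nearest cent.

Invert the EOQ relation Q*² = 2DS/H.
From Q* = √(2DS/H): H = 2DS / Q*² = 2 × 15,650 × 343 / 636.5² = 26.4997.

H ≈ $26.50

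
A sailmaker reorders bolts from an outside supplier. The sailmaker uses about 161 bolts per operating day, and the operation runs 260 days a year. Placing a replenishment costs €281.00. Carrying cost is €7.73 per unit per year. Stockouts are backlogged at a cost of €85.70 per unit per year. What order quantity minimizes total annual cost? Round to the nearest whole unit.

Annual demand D = 161 × 260 = 41,860.
With planned backorders, Q* = √(2DS/H) · √((H+B)/B).
√(2DS/H) = √(2 × 41,860 × 281 / 7.73) = 1744.528.
√((H+B)/B) = √((7.73+85.7)/85.7) = 1.0441.
Q* ≈ 1821.507.

Q* ≈ 1,822 bolts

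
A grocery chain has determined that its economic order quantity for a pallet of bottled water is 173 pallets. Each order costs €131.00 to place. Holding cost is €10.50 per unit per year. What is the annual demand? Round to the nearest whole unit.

Invert the EOQ relation Q*² = 2DS/H.
From Q* = √(2DS/H): D = Q*²H / (2S) = 173² × 10.5 / (2 × 131) = 1199.445.

D ≈ 1,199 pallets per year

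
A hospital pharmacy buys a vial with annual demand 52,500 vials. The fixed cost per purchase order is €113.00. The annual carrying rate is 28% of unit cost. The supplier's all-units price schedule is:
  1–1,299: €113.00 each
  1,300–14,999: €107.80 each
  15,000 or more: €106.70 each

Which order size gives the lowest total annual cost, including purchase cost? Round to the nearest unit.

Holding cost per unit per year at price C is H = 0.28·C.
Candidates are each tier's EOQ (if it falls in that tier) and each price-break quantity.
EOQ at €113.00 = 612.4 (feasible in tier 1): TC = 52,500×€113.00 + (52,500/612.4)×113 + (612.4/2)×0.28×€113.00 = €5,951,875.46.
EOQ at €107.80 = 627.0 < 1300, so use break Q=1300: TC = 52,500×€107.80 + (52,500/1300.0)×113 + (1300.0/2)×0.28×€107.80 = €5,683,683.06.
EOQ at €106.70 = 630.2 < 15000, so use break Q=15000: TC = 52,500×€106.70 + (52,500/15000.0)×113 + (15000.0/2)×0.28×€106.70 = €5,826,215.50.
Lowest total cost is €5,683,683.06 at Q = 1300.0.

Q* ≈ 1,300 vials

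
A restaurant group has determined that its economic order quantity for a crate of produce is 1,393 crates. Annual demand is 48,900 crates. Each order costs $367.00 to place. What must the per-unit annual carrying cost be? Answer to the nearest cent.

H ≈ $18.50

Invert the EOQ relation Q*² = 2DS/H.
From Q* = √(2DS/H): H = 2DS / Q*² = 2 × 48,900 × 367 / 1,393² = 18.4971.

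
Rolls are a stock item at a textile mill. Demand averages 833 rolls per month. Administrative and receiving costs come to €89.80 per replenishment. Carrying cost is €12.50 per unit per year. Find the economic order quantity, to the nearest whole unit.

Q* ≈ 379 rolls

Annual demand D = 833 × 12 = 9,996.
EOQ = √(2DS / H) = √(2 × 9,996 × 89.8 / 12.5).
= √(1,795,281.6 / 12.5) = √143,622.528 ≈ 378.976.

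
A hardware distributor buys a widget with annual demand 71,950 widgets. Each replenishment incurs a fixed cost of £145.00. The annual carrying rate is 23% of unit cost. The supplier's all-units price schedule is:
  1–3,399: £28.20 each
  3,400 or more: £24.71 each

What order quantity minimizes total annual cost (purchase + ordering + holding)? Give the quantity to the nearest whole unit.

Holding cost per unit per year at price C is H = 0.23·C.
Candidates are each tier's EOQ (if it falls in that tier) and each price-break quantity.
EOQ at £28.20 = 1793.6 (feasible in tier 1): TC = 71,950×£28.20 + (71,950/1793.6)×145 + (1793.6/2)×0.23×£28.20 = £2,040,623.30.
EOQ at £24.71 = 1916.1 < 3400, so use break Q=3400: TC = 71,950×£24.71 + (71,950/3400.0)×145 + (3400.0/2)×0.23×£24.71 = £1,790,614.57.
Lowest total cost is £1,790,614.57 at Q = 3400.0.

Q* ≈ 3,400 widgets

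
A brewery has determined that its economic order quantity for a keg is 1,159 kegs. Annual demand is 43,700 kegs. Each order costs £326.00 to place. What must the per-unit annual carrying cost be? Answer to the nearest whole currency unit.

Invert the EOQ relation Q*² = 2DS/H.
From Q* = √(2DS/H): H = 2DS / Q*² = 2 × 43,700 × 326 / 1,159² = 21.2110.

H ≈ £21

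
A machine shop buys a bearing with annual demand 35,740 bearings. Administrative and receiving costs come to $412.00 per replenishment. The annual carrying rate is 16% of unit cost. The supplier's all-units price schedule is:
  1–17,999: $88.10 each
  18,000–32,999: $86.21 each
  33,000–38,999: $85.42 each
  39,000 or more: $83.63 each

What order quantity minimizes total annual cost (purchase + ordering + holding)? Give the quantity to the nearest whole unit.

Q* ≈ 1,445 bearings

Holding cost per unit per year at price C is H = 0.16·C.
For each price level, check whether its EOQ is feasible; otherwise the best quantity at that price is the breakpoint.
EOQ at $88.10 = 1445.4 (feasible in tier 1): TC = 35,740×$88.10 + (35,740/1445.4)×412 + (1445.4/2)×0.16×$88.10 = $3,169,068.59.
EOQ at $86.21 = 1461.2 < 18000, so use break Q=18000: TC = 35,740×$86.21 + (35,740/18000.0)×412 + (18000.0/2)×0.16×$86.21 = $3,206,105.85.
EOQ at $85.42 = 1467.9 < 33000, so use break Q=33000: TC = 35,740×$85.42 + (35,740/33000.0)×412 + (33000.0/2)×0.16×$85.42 = $3,278,865.81.
EOQ at $83.63 = 1483.5 < 39000, so use break Q=39000: TC = 35,740×$83.63 + (35,740/39000.0)×412 + (39000.0/2)×0.16×$83.63 = $3,250,239.36.
Lowest total cost is $3,169,068.59 at Q = 1445.4.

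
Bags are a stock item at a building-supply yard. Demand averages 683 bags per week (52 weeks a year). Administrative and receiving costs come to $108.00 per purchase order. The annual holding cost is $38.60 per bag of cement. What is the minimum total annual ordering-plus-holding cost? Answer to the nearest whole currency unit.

Annual demand D = 683 × 52 = 35,516.
EOQ = √(2DS/H) = √(2 × 35,516 × 108 / 38.6) ≈ 445.81.
At the optimum the two cost components are equal, so total cost = 2·(Q*/2)H = Q*·H.
Minimum total = √(2DSH) = √(2 × 35,516 × 108 × 38.6) ≈ 17208.085.

TC* ≈ $17,208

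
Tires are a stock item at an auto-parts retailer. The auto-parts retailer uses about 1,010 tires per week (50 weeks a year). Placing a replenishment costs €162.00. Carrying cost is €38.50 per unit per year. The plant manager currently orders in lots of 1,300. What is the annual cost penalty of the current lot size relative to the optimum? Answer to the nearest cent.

Extra cost ≈ €6,219.53 per year

Annual demand D = 1,010 × 50 = 50,500.
EOQ = √(2DS/H) = √(2 × 50,500 × 162 / 38.5) ≈ 651.91.
Cost at Q* = (D/Q*)S + (Q*/2)H = √(2DSH) ≈ €25,098.55.
Cost at Q = 1,300: (50,500/1,300)×162 + (1,300/2)×38.5 = €6,293.08 + €25,025.00 = €31,318.08.
Excess = €31,318.08 − €25,098.55 = €6,219.53.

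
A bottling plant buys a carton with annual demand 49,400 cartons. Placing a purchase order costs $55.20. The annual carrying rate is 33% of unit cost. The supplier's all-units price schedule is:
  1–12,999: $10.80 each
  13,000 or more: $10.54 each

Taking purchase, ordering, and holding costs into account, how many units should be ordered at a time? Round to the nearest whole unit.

Holding cost per unit per year at price C is H = 0.33·C.
For each price level, check whether its EOQ is feasible; otherwise the best quantity at that price is the breakpoint.
EOQ at $10.80 = 1237.0 (feasible in tier 1): TC = 49,400×$10.80 + (49,400/1237.0)×55.2 + (1237.0/2)×0.33×$10.80 = $537,928.76.
EOQ at $10.54 = 1252.2 < 13000, so use break Q=13000: TC = 49,400×$10.54 + (49,400/13000.0)×55.2 + (13000.0/2)×0.33×$10.54 = $543,494.06.
Lowest total cost is $537,928.76 at Q = 1237.0.

Q* ≈ 1,237 cartons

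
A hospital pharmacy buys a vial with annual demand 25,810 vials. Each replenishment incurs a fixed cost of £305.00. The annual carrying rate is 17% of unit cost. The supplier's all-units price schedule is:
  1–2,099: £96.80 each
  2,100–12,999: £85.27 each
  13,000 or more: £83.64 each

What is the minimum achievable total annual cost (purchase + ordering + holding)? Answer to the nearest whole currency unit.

Holding cost per unit per year at price C is H = 0.17·C.
Candidates are each tier's EOQ (if it falls in that tier) and each price-break quantity.
EOQ at £96.80 = 978.1 (feasible in tier 1): TC = 25,810×£96.80 + (25,810/978.1)×305 + (978.1/2)×0.17×£96.80 = £2,514,504.11.
EOQ at £85.27 = 1042.2 < 2100, so use break Q=2100: TC = 25,810×£85.27 + (25,810/2100.0)×305 + (2100.0/2)×0.17×£85.27 = £2,219,787.99.
EOQ at £83.64 = 1052.3 < 13000, so use break Q=13000: TC = 25,810×£83.64 + (25,810/13000.0)×305 + (13000.0/2)×0.17×£83.64 = £2,251,776.14.
Lowest total cost among the candidates is at Q = 2100.0.

TC* ≈ £2,219,788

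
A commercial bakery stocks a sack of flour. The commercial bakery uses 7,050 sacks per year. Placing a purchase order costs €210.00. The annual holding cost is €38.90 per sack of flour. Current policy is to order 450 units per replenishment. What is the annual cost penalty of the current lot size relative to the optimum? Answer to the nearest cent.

Extra cost ≈ €1,310.17 per year

EOQ = √(2DS/H) = √(2 × 7,050 × 210 / 38.9) ≈ 275.90.
Cost at Q* = (D/Q*)S + (Q*/2)H = √(2DSH) ≈ €10,732.33.
Cost at Q = 450: (7,050/450)×210 + (450/2)×38.9 = €3,290.00 + €8,752.50 = €12,042.50.
Excess = €12,042.50 − €10,732.33 = €1,310.17.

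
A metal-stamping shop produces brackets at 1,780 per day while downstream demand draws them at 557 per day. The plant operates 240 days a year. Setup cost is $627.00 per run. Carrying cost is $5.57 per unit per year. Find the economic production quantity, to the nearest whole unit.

Q* ≈ 6,618 brackets

Annual demand D = 557 × 240 = 133,680.
Production build-up factor (1 − d/p) = 1 − 557/1,780 = 0.6871.
Q* = √(2DS / (H(1 − d/p))) = √(2 × 133,680 × 627 / (5.57 × 0.6871)).
= √(167,634,720 / 3.827) ≈ 6618.372.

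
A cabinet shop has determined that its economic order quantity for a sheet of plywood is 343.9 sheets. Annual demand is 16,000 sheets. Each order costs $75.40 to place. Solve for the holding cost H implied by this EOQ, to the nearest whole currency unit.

H ≈ $20

Squaring Q* = √(2DS/H) gives Q*² = 2DS/H.
From Q* = √(2DS/H): H = 2DS / Q*² = 2 × 16,000 × 75.4 / 343.9² = 20.4013.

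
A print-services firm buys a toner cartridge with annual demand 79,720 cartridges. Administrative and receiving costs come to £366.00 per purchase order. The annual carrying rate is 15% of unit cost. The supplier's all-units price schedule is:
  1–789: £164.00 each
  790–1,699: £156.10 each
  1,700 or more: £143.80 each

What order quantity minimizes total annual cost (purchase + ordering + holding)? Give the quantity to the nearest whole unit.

Holding cost per unit per year at price C is H = 0.15·C.
Candidates are each tier's EOQ (if it falls in that tier) and each price-break quantity.
Tier 1 (£164.00): EOQ = 1540.2 exceeds tier's upper bound 789, so this tier is dominated.
EOQ at £156.10 = 1578.7 (feasible in tier 2): TC = 79,720×£156.10 + (79,720/1578.7)×366 + (1578.7/2)×0.15×£156.10 = £12,481,256.62.
EOQ at £143.80 = 1644.8 < 1700, so use break Q=1700: TC = 79,720×£143.80 + (79,720/1700.0)×366 + (1700.0/2)×0.15×£143.80 = £11,499,233.75.
Lowest total cost is £11,499,233.75 at Q = 1700.0.

Q* ≈ 1,700 cartridges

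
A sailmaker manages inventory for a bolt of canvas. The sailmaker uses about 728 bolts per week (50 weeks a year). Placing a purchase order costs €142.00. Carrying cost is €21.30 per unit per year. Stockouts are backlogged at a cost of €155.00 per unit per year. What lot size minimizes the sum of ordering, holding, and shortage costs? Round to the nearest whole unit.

Q* ≈ 743 bolts

Annual demand D = 728 × 50 = 36,400.
With planned backorders, Q* = √(2DS/H) · √((H+B)/B).
√(2DS/H) = √(2 × 36,400 × 142 / 21.3) = 696.659.
√((H+B)/B) = √((21.3+155)/155) = 1.0665.
Q* ≈ 742.986.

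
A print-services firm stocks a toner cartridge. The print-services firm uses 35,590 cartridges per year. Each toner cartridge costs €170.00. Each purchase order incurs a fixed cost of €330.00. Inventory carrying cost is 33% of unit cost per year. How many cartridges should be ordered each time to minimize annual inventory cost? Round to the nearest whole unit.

Q* ≈ 647 cartridges

Holding cost H = 0.33 × €170.00 = €56.1000 per unit per year.
EOQ = √(2DS / H) = √(2 × 35,590 × 330 / 56.1).
= √(23,489,400 / 56.1) = √418,705.8824 ≈ 647.075.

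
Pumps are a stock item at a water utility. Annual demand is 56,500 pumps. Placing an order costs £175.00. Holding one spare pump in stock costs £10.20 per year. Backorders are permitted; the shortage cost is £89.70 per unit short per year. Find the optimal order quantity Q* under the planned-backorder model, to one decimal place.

Q* ≈ 1,469.4 pumps

With planned backorders, Q* = √(2DS/H) · √((H+B)/B).
√(2DS/H) = √(2 × 56,500 × 175 / 10.2) = 1392.381.
√((H+B)/B) = √((10.2+89.7)/89.7) = 1.0553.
Q* ≈ 1469.416.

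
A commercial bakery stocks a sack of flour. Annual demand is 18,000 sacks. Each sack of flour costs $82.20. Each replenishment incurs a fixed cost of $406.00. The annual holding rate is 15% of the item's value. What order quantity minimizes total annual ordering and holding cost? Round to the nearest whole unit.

Holding cost H = 0.15 × $82.20 = $12.3300 per unit per year.
EOQ = √(2DS / H) = √(2 × 18,000 × 406 / 12.33).
= √(14,616,000 / 12.33) = √1,185,401.4599 ≈ 1088.761.

Q* ≈ 1,089 sacks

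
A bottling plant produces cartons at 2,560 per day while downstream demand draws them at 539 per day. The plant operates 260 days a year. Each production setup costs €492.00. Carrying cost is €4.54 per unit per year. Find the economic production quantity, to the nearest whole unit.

Annual demand D = 539 × 260 = 140,140.
Production build-up factor (1 − d/p) = 1 − 539/2,560 = 0.7895.
Q* = √(2DS / (H(1 − d/p))) = √(2 × 140,140 × 492 / (4.54 × 0.7895)).
= √(137,897,760 / 3.5841) ≈ 6202.796.

Q* ≈ 6,203 cartons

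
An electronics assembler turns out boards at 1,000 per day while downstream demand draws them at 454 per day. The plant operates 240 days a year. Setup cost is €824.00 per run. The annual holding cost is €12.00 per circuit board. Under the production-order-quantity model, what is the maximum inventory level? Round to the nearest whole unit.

I_max ≈ 2,858 boards

Annual demand D = 454 × 240 = 108,960.
Production build-up factor (1 − d/p) = 1 − 454/1,000 = 0.5460.
Q* = √(2DS / (H(1 − d/p))) = √(2 × 108,960 × 824 / (12 × 0.5460)).
= √(179,566,080 / 6.552) ≈ 5235.103.
Maximum inventory = Q*(1 − d/p) = 5235.103 × 0.5460 ≈ 2858.366.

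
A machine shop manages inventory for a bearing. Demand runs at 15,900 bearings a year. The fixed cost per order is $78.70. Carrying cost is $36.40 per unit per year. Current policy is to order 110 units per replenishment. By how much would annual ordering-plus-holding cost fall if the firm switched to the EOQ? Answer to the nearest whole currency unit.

EOQ = √(2DS/H) = √(2 × 15,900 × 78.7 / 36.4) ≈ 262.21.
Cost at Q* = (D/Q*)S + (Q*/2)H = √(2DSH) ≈ $9,544.47.
Cost at Q = 110: (15,900/110)×78.7 + (110/2)×36.4 = $11,375.73 + $2,002.00 = $13,377.73.
Excess = $13,377.73 − $9,544.47 = $3,833.26.

Extra cost ≈ $3,833 per year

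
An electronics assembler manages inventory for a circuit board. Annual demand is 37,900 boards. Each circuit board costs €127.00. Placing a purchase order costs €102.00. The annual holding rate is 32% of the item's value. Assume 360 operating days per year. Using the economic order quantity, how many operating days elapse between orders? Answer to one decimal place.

Holding cost H = 0.32 × €127.00 = €40.6400 per unit per year.
EOQ = √(2DS/H) = √(2 × 37,900 × 102 / 40.64) ≈ 436.17.
Cycle time = Q*/D × 360 = 436.17 / 37,900 × 360 ≈ 4.143 days.

T ≈ 4.1 days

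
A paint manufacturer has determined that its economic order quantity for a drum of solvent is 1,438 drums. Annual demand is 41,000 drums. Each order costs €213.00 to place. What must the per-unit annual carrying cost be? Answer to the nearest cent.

H ≈ €8.45

The basic EOQ model gives Q* = √(2DS/H); rearrange for the unknown.
From Q* = √(2DS/H): H = 2DS / Q*² = 2 × 41,000 × 213 / 1,438² = 8.4465.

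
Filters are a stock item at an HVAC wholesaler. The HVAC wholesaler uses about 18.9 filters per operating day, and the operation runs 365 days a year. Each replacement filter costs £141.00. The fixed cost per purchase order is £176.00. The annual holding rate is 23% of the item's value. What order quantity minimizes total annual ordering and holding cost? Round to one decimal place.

Annual demand D = 18.9 × 365 = 6,898.5.
Holding cost H = 0.23 × £141.00 = £32.4300 per unit per year.
EOQ = √(2DS / H) = √(2 × 6,898.5 × 176 / 32.43).
= √(2,428,272 / 32.43) = √74,877.3358 ≈ 273.637.

Q* ≈ 273.6 filters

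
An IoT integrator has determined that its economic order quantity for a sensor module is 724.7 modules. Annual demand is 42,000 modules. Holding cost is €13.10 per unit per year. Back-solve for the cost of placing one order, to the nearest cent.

S ≈ €81.90

Invert the EOQ relation Q*² = 2DS/H.
From Q* = √(2DS/H): S = Q*²H / (2D) = 724.7² × 13.1 / (2 × 42,000) = 81.9046.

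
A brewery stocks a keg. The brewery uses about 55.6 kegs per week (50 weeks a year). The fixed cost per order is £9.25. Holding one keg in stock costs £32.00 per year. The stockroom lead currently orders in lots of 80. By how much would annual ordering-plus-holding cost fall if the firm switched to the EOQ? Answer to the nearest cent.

Annual demand D = 55.6 × 50 = 2,780.
EOQ = √(2DS/H) = √(2 × 2,780 × 9.25 / 32) ≈ 40.09.
Cost at Q* = (D/Q*)S + (Q*/2)H = √(2DSH) ≈ £1,282.87.
Cost at Q = 80: (2,780/80)×9.25 + (80/2)×32 = £321.44 + £1,280.00 = £1,601.44.
Excess = £1,601.44 − £1,282.87 = £318.57.

Extra cost ≈ £318.57 per year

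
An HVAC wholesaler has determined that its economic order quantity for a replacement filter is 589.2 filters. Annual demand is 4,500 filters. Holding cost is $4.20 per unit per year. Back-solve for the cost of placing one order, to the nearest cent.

Invert the EOQ relation Q*² = 2DS/H.
From Q* = √(2DS/H): S = Q*²H / (2D) = 589.2² × 4.2 / (2 × 4,500) = 162.0064.

S ≈ $162.01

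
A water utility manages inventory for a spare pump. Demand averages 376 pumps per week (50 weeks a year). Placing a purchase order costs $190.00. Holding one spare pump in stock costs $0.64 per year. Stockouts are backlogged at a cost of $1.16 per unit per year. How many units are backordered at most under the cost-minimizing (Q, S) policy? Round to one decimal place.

Annual demand D = 376 × 50 = 18,800.
With planned backorders, Q* = √(2DS/H) · √((H+B)/B).
√(2DS/H) = √(2 × 18,800 × 190 / 0.64) = 3341.033.
√((H+B)/B) = √((0.64+1.16)/1.16) = 1.2457.
Q* ≈ 4161.865.
S* = Q* · H/(H+B) = 4161.865 × 0.64/1.8 ≈ 1479.774.

S* ≈ 1,479.8 pumps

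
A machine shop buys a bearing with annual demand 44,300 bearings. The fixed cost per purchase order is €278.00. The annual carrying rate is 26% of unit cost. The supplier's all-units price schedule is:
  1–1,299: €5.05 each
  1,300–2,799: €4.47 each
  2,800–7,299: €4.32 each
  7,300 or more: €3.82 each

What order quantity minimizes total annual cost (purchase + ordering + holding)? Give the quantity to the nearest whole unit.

Holding cost per unit per year at price C is H = 0.26·C.
For each price level, check whether its EOQ is feasible; otherwise the best quantity at that price is the breakpoint.
Tier 1 (€5.05): EOQ = 4331.2 exceeds tier's upper bound 1299, so this tier is dominated.
Tier 2 (€4.47): EOQ = 4603.6 exceeds tier's upper bound 2799, so this tier is dominated.
EOQ at €4.32 = 4682.9 (feasible in tier 3): TC = 44,300×€4.32 + (44,300/4682.9)×278 + (4682.9/2)×0.26×€4.32 = €196,635.78.
EOQ at €3.82 = 4979.9 < 7300, so use break Q=7300: TC = 44,300×€3.82 + (44,300/7300.0)×278 + (7300.0/2)×0.26×€3.82 = €174,538.22.
Lowest total cost is €174,538.22 at Q = 7300.0.

Q* ≈ 7,300 bearings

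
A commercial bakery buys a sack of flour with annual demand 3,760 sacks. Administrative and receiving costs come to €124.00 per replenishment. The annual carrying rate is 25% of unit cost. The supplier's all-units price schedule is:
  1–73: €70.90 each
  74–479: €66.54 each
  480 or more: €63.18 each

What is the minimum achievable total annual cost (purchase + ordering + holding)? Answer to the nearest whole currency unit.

Holding cost per unit per year at price C is H = 0.25·C.
Evaluate total cost at each tier's feasible EOQ or, if the EOQ is below the tier, at the tier's minimum quantity.
Tier 1 (€70.90): EOQ = 229.4 exceeds tier's upper bound 73, so this tier is dominated.
EOQ at €66.54 = 236.8 (feasible in tier 2): TC = 3,760×€66.54 + (3,760/236.8)×124 + (236.8/2)×0.25×€66.54 = €254,128.90.
EOQ at €63.18 = 243.0 < 480, so use break Q=480: TC = 3,760×€63.18 + (3,760/480.0)×124 + (480.0/2)×0.25×€63.18 = €242,318.93.
Lowest total cost among the candidates is at Q = 480.0.

TC* ≈ €242,319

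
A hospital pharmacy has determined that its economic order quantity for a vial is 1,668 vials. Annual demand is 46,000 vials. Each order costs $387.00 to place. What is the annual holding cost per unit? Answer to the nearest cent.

H ≈ $12.80

Invert the EOQ relation Q*² = 2DS/H.
From Q* = √(2DS/H): H = 2DS / Q*² = 2 × 46,000 × 387 / 1,668² = 12.7970.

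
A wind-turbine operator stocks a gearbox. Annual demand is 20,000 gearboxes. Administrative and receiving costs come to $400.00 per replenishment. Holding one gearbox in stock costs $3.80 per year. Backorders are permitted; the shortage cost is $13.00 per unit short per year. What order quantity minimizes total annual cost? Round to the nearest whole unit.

With planned backorders, Q* = √(2DS/H) · √((H+B)/B).
√(2DS/H) = √(2 × 20,000 × 400 / 3.8) = 2051.957.
√((H+B)/B) = √((3.8+13)/13) = 1.1368.
Q* ≈ 2332.658.

Q* ≈ 2,333 gearboxes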